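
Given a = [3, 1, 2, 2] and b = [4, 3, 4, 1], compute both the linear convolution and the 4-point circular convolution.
Linear: y_lin[0] = 3×4 = 12; y_lin[1] = 3×3 + 1×4 = 13; y_lin[2] = 3×4 + 1×3 + 2×4 = 23; y_lin[3] = 3×1 + 1×4 + 2×3 + 2×4 = 21; y_lin[4] = 1×1 + 2×4 + 2×3 = 15; y_lin[5] = 2×1 + 2×4 = 10; y_lin[6] = 2×1 = 2 → [12, 13, 23, 21, 15, 10, 2]. Circular (length 4): y[0] = 3×4 + 1×1 + 2×4 + 2×3 = 27; y[1] = 3×3 + 1×4 + 2×1 + 2×4 = 23; y[2] = 3×4 + 1×3 + 2×4 + 2×1 = 25; y[3] = 3×1 + 1×4 + 2×3 + 2×4 = 21 → [27, 23, 25, 21]

Linear: [12, 13, 23, 21, 15, 10, 2], Circular: [27, 23, 25, 21]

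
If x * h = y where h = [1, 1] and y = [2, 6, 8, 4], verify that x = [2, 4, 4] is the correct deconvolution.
Forward-compute [2, 4, 4] * [1, 1]: y[0] = 2×1 = 2; y[1] = 2×1 + 4×1 = 6; y[2] = 4×1 + 4×1 = 8; y[3] = 4×1 = 4 → [2, 6, 8, 4]. Matches given y = [2, 6, 8, 4], so verified.

Verified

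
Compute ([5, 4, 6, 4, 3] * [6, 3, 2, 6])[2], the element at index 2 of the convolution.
Use y[k] = Σ_i a[i]·b[k-i] at k=2. y[2] = 5×2 + 4×3 + 6×6 = 58

58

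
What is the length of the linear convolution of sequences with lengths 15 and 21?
Linear/full convolution length: m + n - 1 = 15 + 21 - 1 = 35

35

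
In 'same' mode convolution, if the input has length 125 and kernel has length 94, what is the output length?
'Same' mode returns an output with the same length as the input: 125

125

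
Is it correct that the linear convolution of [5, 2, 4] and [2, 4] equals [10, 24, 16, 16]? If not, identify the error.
Recompute linear convolution of [5, 2, 4] and [2, 4]: y[0] = 5×2 = 10; y[1] = 5×4 + 2×2 = 24; y[2] = 2×4 + 4×2 = 16; y[3] = 4×4 = 16 → [10, 24, 16, 16]. Given [10, 24, 16, 16] matches, so answer: Yes

Yes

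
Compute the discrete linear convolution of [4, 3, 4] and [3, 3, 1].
y[0] = 4×3 = 12; y[1] = 4×3 + 3×3 = 21; y[2] = 4×1 + 3×3 + 4×3 = 25; y[3] = 3×1 + 4×3 = 15; y[4] = 4×1 = 4

[12, 21, 25, 15, 4]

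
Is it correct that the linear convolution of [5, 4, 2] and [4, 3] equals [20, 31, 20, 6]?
Recompute linear convolution of [5, 4, 2] and [4, 3]: y[0] = 5×4 = 20; y[1] = 5×3 + 4×4 = 31; y[2] = 4×3 + 2×4 = 20; y[3] = 2×3 = 6 → [20, 31, 20, 6]. Given [20, 31, 20, 6] matches, so answer: Yes

Yes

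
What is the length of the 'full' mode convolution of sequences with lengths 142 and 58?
Linear/full convolution length: m + n - 1 = 142 + 58 - 1 = 199

199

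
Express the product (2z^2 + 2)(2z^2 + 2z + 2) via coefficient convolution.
Ascending coefficients: a = [2, 0, 2], b = [2, 2, 2]. c[0] = 2×2 = 4; c[1] = 2×2 + 0×2 = 4; c[2] = 2×2 + 0×2 + 2×2 = 8; c[3] = 0×2 + 2×2 = 4; c[4] = 2×2 = 4. Result coefficients: [4, 4, 8, 4, 4] → 4z^4 + 4z^3 + 8z^2 + 4z + 4

4z^4 + 4z^3 + 8z^2 + 4z + 4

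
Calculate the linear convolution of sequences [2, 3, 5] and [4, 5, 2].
y[0] = 2×4 = 8; y[1] = 2×5 + 3×4 = 22; y[2] = 2×2 + 3×5 + 5×4 = 39; y[3] = 3×2 + 5×5 = 31; y[4] = 5×2 = 10

[8, 22, 39, 31, 10]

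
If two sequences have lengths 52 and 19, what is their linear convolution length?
Linear/full convolution length: m + n - 1 = 52 + 19 - 1 = 70

70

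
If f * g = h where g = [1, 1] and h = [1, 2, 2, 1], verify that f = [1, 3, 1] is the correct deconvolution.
Forward-compute [1, 3, 1] * [1, 1]: h[0] = 1×1 = 1; h[1] = 1×1 + 3×1 = 4; h[2] = 3×1 + 1×1 = 4; h[3] = 1×1 = 1 → [1, 4, 4, 1]. Does not match given h = [1, 2, 2, 1].

Not verified. [1, 3, 1] * [1, 1] = [1, 4, 4, 1], which differs from [1, 2, 2, 1] at index 1.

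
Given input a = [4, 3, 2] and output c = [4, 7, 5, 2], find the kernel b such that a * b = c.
Output length 4 = len(a) + len(b) - 1 ⇒ len(b) = 2. Solve b forward using b[k] = (c[k] - Σ_{i≥1} a[i]·b[k-i]) / a[0]: b[0] = c[0] / a[0] = 4 / 4 = 1; b[1] = (c[1] - 3×1) / a[0] = (7 - 3×1) / 4 = 1. So b = [1, 1]. Forward-check [4, 3, 2] * [1, 1]: c[0] = 4×1 = 4; c[1] = 4×1 + 3×1 = 7; c[2] = 3×1 + 2×1 = 5; c[3] = 2×1 = 2 → [4, 7, 5, 2] ✓

[1, 1]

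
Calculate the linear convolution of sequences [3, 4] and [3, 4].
y[0] = 3×3 = 9; y[1] = 3×4 + 4×3 = 24; y[2] = 4×4 = 16

[9, 24, 16]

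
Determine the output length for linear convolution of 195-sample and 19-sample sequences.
Linear/full convolution length: m + n - 1 = 195 + 19 - 1 = 213

213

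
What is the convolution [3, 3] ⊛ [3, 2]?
y[0] = 3×3 = 9; y[1] = 3×2 + 3×3 = 15; y[2] = 3×2 = 6

[9, 15, 6]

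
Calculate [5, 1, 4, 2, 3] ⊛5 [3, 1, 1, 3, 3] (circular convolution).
Use y[k] = Σ_j f[j]·g[(k-j) mod 5]. y[0] = 5×3 + 1×3 + 4×3 + 2×1 + 3×1 = 35; y[1] = 5×1 + 1×3 + 4×3 + 2×3 + 3×1 = 29; y[2] = 5×1 + 1×1 + 4×3 + 2×3 + 3×3 = 33; y[3] = 5×3 + 1×1 + 4×1 + 2×3 + 3×3 = 35; y[4] = 5×3 + 1×3 + 4×1 + 2×1 + 3×3 = 33. Result: [35, 29, 33, 35, 33]

[35, 29, 33, 35, 33]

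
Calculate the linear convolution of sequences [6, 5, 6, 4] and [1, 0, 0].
y[0] = 6×1 = 6; y[1] = 6×0 + 5×1 = 5; y[2] = 6×0 + 5×0 + 6×1 = 6; y[3] = 5×0 + 6×0 + 4×1 = 4; y[4] = 6×0 + 4×0 = 0; y[5] = 4×0 = 0

[6, 5, 6, 4, 0, 0]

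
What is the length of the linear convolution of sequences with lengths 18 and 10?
Linear/full convolution length: m + n - 1 = 18 + 10 - 1 = 27

27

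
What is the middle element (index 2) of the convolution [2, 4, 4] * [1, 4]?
Use y[k] = Σ_i a[i]·b[k-i] at k=2. y[2] = 4×4 + 4×1 = 20

20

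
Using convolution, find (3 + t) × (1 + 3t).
Ascending coefficients: a = [3, 1], b = [1, 3]. c[0] = 3×1 = 3; c[1] = 3×3 + 1×1 = 10; c[2] = 1×3 = 3. Result coefficients: [3, 10, 3] → 3 + 10t + 3t^2

3 + 10t + 3t^2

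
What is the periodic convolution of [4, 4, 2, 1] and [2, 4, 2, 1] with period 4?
Use y[k] = Σ_j x[j]·h[(k-j) mod 4]. y[0] = 4×2 + 4×1 + 2×2 + 1×4 = 20; y[1] = 4×4 + 4×2 + 2×1 + 1×2 = 28; y[2] = 4×2 + 4×4 + 2×2 + 1×1 = 29; y[3] = 4×1 + 4×2 + 2×4 + 1×2 = 22. Result: [20, 28, 29, 22]

[20, 28, 29, 22]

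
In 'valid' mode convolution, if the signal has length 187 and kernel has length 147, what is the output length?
'Valid' mode counts only positions where the kernel fully overlaps the signal: m - n + 1 = 187 - 147 + 1 = 41

41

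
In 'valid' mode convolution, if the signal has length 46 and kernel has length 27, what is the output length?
'Valid' mode counts only positions where the kernel fully overlaps the signal: m - n + 1 = 46 - 27 + 1 = 20

20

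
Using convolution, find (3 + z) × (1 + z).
Ascending coefficients: a = [3, 1], b = [1, 1]. c[0] = 3×1 = 3; c[1] = 3×1 + 1×1 = 4; c[2] = 1×1 = 1. Result coefficients: [3, 4, 1] → 3 + 4z + z^2

3 + 4z + z^2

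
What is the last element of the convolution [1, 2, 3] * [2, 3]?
Use y[k] = Σ_i a[i]·b[k-i] at k=3. y[3] = 3×3 = 9

9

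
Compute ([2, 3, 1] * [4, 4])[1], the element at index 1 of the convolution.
Use y[k] = Σ_i a[i]·b[k-i] at k=1. y[1] = 2×4 + 3×4 = 20

20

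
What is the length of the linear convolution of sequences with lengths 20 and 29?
Linear/full convolution length: m + n - 1 = 20 + 29 - 1 = 48

48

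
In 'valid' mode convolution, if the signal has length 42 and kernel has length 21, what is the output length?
'Valid' mode counts only positions where the kernel fully overlaps the signal: m - n + 1 = 42 - 21 + 1 = 22

22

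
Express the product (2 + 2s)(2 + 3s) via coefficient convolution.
Ascending coefficients: a = [2, 2], b = [2, 3]. c[0] = 2×2 = 4; c[1] = 2×3 + 2×2 = 10; c[2] = 2×3 = 6. Result coefficients: [4, 10, 6] → 4 + 10s + 6s^2

4 + 10s + 6s^2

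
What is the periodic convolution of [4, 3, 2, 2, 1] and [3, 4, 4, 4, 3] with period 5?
Use y[k] = Σ_j s[j]·t[(k-j) mod 5]. y[0] = 4×3 + 3×3 + 2×4 + 2×4 + 1×4 = 41; y[1] = 4×4 + 3×3 + 2×3 + 2×4 + 1×4 = 43; y[2] = 4×4 + 3×4 + 2×3 + 2×3 + 1×4 = 44; y[3] = 4×4 + 3×4 + 2×4 + 2×3 + 1×3 = 45; y[4] = 4×3 + 3×4 + 2×4 + 2×4 + 1×3 = 43. Result: [41, 43, 44, 45, 43]

[41, 43, 44, 45, 43]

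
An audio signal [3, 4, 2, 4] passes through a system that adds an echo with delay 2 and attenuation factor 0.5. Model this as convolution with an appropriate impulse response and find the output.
Direct-path + delayed-attenuated-path model → impulse response h = [1, 0, 0.5] (1 at lag 0, 0.5 at lag 2). Output y[n] = x[n] + 0.5·x[n - 2] (with x[n] = 0 outside 0..3): y[0] = 3 + 0.5×0 = 3; y[1] = 4 + 0.5×0 = 4; y[2] = 2 + 0.5×3 = 3.5; y[3] = 4 + 0.5×4 = 6.0; y[4] = 0 + 0.5×2 = 1.0; y[5] = 0 + 0.5×4 = 2.0. So y = [3, 4, 3.5, 6.0, 1.0, 2.0]

[3, 4, 3.5, 6.0, 1.0, 2.0]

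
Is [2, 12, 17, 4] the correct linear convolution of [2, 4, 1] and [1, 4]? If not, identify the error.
Recompute linear convolution of [2, 4, 1] and [1, 4]: y[0] = 2×1 = 2; y[1] = 2×4 + 4×1 = 12; y[2] = 4×4 + 1×1 = 17; y[3] = 1×4 = 4 → [2, 12, 17, 4]. Given [2, 12, 17, 4] matches, so answer: Yes

Yes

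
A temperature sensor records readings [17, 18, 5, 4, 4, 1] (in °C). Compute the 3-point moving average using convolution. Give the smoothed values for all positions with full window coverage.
3-point moving average kernel = [1, 1, 1]. Apply in 'valid' mode (full window coverage): avg[0] = (17 + 18 + 5) / 3 = 13.33; avg[1] = (18 + 5 + 4) / 3 = 9.0; avg[2] = (5 + 4 + 4) / 3 = 4.33; avg[3] = (4 + 4 + 1) / 3 = 3.0. Smoothed values: [13.33, 9.0, 4.33, 3.0]

[13.33, 9.0, 4.33, 3.0]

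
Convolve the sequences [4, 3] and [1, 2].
y[0] = 4×1 = 4; y[1] = 4×2 + 3×1 = 11; y[2] = 3×2 = 6

[4, 11, 6]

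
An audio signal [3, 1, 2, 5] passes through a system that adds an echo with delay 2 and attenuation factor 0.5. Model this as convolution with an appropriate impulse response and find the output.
Direct-path + delayed-attenuated-path model → impulse response h = [1, 0, 0.5] (1 at lag 0, 0.5 at lag 2). Output y[n] = x[n] + 0.5·x[n - 2] (with x[n] = 0 outside 0..3): y[0] = 3 + 0.5×0 = 3; y[1] = 1 + 0.5×0 = 1; y[2] = 2 + 0.5×3 = 3.5; y[3] = 5 + 0.5×1 = 5.5; y[4] = 0 + 0.5×2 = 1.0; y[5] = 0 + 0.5×5 = 2.5. So y = [3, 1, 3.5, 5.5, 1.0, 2.5]

[3, 1, 3.5, 5.5, 1.0, 2.5]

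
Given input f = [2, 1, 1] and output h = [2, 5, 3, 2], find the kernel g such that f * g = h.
Output length 4 = len(f) + len(g) - 1 ⇒ len(g) = 2. Solve g forward using g[k] = (h[k] - Σ_{i≥1} f[i]·g[k-i]) / f[0]: g[0] = h[0] / f[0] = 2 / 2 = 1; g[1] = (h[1] - 1×1) / f[0] = (5 - 1×1) / 2 = 2. So g = [1, 2]. Forward-check [2, 1, 1] * [1, 2]: h[0] = 2×1 = 2; h[1] = 2×2 + 1×1 = 5; h[2] = 1×2 + 1×1 = 3; h[3] = 1×2 = 2 → [2, 5, 3, 2] ✓

[1, 2]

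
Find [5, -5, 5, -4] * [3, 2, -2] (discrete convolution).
y[0] = 5×3 = 15; y[1] = 5×2 + -5×3 = -5; y[2] = 5×-2 + -5×2 + 5×3 = -5; y[3] = -5×-2 + 5×2 + -4×3 = 8; y[4] = 5×-2 + -4×2 = -18; y[5] = -4×-2 = 8

[15, -5, -5, 8, -18, 8]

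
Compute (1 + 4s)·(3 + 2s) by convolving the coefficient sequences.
Ascending coefficients: a = [1, 4], b = [3, 2]. c[0] = 1×3 = 3; c[1] = 1×2 + 4×3 = 14; c[2] = 4×2 = 8. Result coefficients: [3, 14, 8] → 3 + 14s + 8s^2

3 + 14s + 8s^2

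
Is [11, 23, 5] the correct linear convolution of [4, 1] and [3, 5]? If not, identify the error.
Recompute linear convolution of [4, 1] and [3, 5]: y[0] = 4×3 = 12; y[1] = 4×5 + 1×3 = 23; y[2] = 1×5 = 5 → [12, 23, 5]. Compare to given [11, 23, 5]: they differ at index 0: given 11, correct 12, so answer: No

No. Error at index 0: given 11, correct 12.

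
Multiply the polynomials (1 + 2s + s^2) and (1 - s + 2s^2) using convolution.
Ascending coefficients: a = [1, 2, 1], b = [1, -1, 2]. c[0] = 1×1 = 1; c[1] = 1×-1 + 2×1 = 1; c[2] = 1×2 + 2×-1 + 1×1 = 1; c[3] = 2×2 + 1×-1 = 3; c[4] = 1×2 = 2. Result coefficients: [1, 1, 1, 3, 2] → 1 + s + s^2 + 3s^3 + 2s^4

1 + s + s^2 + 3s^3 + 2s^4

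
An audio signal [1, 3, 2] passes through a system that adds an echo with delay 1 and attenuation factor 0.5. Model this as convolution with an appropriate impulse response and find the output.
Direct-path + delayed-attenuated-path model → impulse response h = [1, 0.5] (1 at lag 0, 0.5 at lag 1). Output y[n] = x[n] + 0.5·x[n - 1] (with x[n] = 0 outside 0..2): y[0] = 1 + 0.5×0 = 1; y[1] = 3 + 0.5×1 = 3.5; y[2] = 2 + 0.5×3 = 3.5; y[3] = 0 + 0.5×2 = 1.0. So y = [1, 3.5, 3.5, 1.0]

[1, 3.5, 3.5, 1.0]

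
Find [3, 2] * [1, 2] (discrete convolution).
y[0] = 3×1 = 3; y[1] = 3×2 + 2×1 = 8; y[2] = 2×2 = 4

[3, 8, 4]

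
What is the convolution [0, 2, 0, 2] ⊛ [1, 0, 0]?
y[0] = 0×1 = 0; y[1] = 0×0 + 2×1 = 2; y[2] = 0×0 + 2×0 + 0×1 = 0; y[3] = 2×0 + 0×0 + 2×1 = 2; y[4] = 0×0 + 2×0 = 0; y[5] = 2×0 = 0

[0, 2, 0, 2, 0, 0]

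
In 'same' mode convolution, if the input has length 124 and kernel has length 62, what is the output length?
'Same' mode returns an output with the same length as the input: 124

124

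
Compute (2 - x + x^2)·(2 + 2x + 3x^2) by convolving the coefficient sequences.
Ascending coefficients: a = [2, -1, 1], b = [2, 2, 3]. c[0] = 2×2 = 4; c[1] = 2×2 + -1×2 = 2; c[2] = 2×3 + -1×2 + 1×2 = 6; c[3] = -1×3 + 1×2 = -1; c[4] = 1×3 = 3. Result coefficients: [4, 2, 6, -1, 3] → 4 + 2x + 6x^2 - x^3 + 3x^4

4 + 2x + 6x^2 - x^3 + 3x^4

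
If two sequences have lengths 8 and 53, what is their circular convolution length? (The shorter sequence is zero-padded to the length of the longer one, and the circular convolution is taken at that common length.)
Circular convolution (zero-padding the shorter input) has length max(m, n) = max(8, 53) = 53

53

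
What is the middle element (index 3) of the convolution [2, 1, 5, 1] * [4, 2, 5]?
Use y[k] = Σ_i a[i]·b[k-i] at k=3. y[3] = 1×5 + 5×2 + 1×4 = 19

19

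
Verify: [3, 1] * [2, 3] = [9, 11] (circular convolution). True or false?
Recompute circular convolution of [3, 1] and [2, 3]: y[0] = 3×2 + 1×3 = 9; y[1] = 3×3 + 1×2 = 11 → [9, 11]. Given [9, 11] matches, so answer: Yes

Yes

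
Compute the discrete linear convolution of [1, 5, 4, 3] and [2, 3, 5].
y[0] = 1×2 = 2; y[1] = 1×3 + 5×2 = 13; y[2] = 1×5 + 5×3 + 4×2 = 28; y[3] = 5×5 + 4×3 + 3×2 = 43; y[4] = 4×5 + 3×3 = 29; y[5] = 3×5 = 15

[2, 13, 28, 43, 29, 15]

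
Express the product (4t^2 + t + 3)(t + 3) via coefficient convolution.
Ascending coefficients: a = [3, 1, 4], b = [3, 1]. c[0] = 3×3 = 9; c[1] = 3×1 + 1×3 = 6; c[2] = 1×1 + 4×3 = 13; c[3] = 4×1 = 4. Result coefficients: [9, 6, 13, 4] → 4t^3 + 13t^2 + 6t + 9

4t^3 + 13t^2 + 6t + 9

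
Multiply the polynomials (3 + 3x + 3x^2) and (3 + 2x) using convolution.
Ascending coefficients: a = [3, 3, 3], b = [3, 2]. c[0] = 3×3 = 9; c[1] = 3×2 + 3×3 = 15; c[2] = 3×2 + 3×3 = 15; c[3] = 3×2 = 6. Result coefficients: [9, 15, 15, 6] → 9 + 15x + 15x^2 + 6x^3

9 + 15x + 15x^2 + 6x^3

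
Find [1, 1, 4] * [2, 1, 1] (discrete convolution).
y[0] = 1×2 = 2; y[1] = 1×1 + 1×2 = 3; y[2] = 1×1 + 1×1 + 4×2 = 10; y[3] = 1×1 + 4×1 = 5; y[4] = 4×1 = 4

[2, 3, 10, 5, 4]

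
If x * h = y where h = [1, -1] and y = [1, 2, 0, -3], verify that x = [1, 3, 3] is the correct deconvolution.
Forward-compute [1, 3, 3] * [1, -1]: y[0] = 1×1 = 1; y[1] = 1×-1 + 3×1 = 2; y[2] = 3×-1 + 3×1 = 0; y[3] = 3×-1 = -3 → [1, 2, 0, -3]. Matches given y = [1, 2, 0, -3], so verified.

Verified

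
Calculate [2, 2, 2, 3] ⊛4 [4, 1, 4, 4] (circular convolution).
Use y[k] = Σ_j a[j]·b[(k-j) mod 4]. y[0] = 2×4 + 2×4 + 2×4 + 3×1 = 27; y[1] = 2×1 + 2×4 + 2×4 + 3×4 = 30; y[2] = 2×4 + 2×1 + 2×4 + 3×4 = 30; y[3] = 2×4 + 2×4 + 2×1 + 3×4 = 30. Result: [27, 30, 30, 30]

[27, 30, 30, 30]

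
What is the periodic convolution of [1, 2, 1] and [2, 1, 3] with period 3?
Use y[k] = Σ_j s[j]·t[(k-j) mod 3]. y[0] = 1×2 + 2×3 + 1×1 = 9; y[1] = 1×1 + 2×2 + 1×3 = 8; y[2] = 1×3 + 2×1 + 1×2 = 7. Result: [9, 8, 7]

[9, 8, 7]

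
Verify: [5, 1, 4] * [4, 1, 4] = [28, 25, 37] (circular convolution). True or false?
Recompute circular convolution of [5, 1, 4] and [4, 1, 4]: y[0] = 5×4 + 1×4 + 4×1 = 28; y[1] = 5×1 + 1×4 + 4×4 = 25; y[2] = 5×4 + 1×1 + 4×4 = 37 → [28, 25, 37]. Given [28, 25, 37] matches, so answer: Yes

Yes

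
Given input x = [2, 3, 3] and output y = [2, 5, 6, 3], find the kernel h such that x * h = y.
Output length 4 = len(x) + len(h) - 1 ⇒ len(h) = 2. Solve h forward using h[k] = (y[k] - Σ_{i≥1} x[i]·h[k-i]) / x[0]: h[0] = y[0] / x[0] = 2 / 2 = 1; h[1] = (y[1] - 3×1) / x[0] = (5 - 3×1) / 2 = 1. So h = [1, 1]. Forward-check [2, 3, 3] * [1, 1]: y[0] = 2×1 = 2; y[1] = 2×1 + 3×1 = 5; y[2] = 3×1 + 3×1 = 6; y[3] = 3×1 = 3 → [2, 5, 6, 3] ✓

[1, 1]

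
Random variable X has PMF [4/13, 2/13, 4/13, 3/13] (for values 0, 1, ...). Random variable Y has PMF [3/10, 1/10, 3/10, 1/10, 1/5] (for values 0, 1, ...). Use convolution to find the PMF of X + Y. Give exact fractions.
P(X+Y=k) = Σ_i P(X=i)·P(Y=k-i) — a convolution of [4/13, 2/13, 4/13, 3/13] and [3/10, 1/10, 3/10, 1/10, 1/5]. P(X+Y=0) = (4/13)×(3/10) = 6/65; P(X+Y=1) = (4/13)×(1/10) + (2/13)×(3/10) = 2/65 + 3/65 = 1/13; P(X+Y=2) = (4/13)×(3/10) + (2/13)×(1/10) + (4/13)×(3/10) = 6/65 + 1/65 + 6/65 = 1/5; P(X+Y=3) = (4/13)×(1/10) + (2/13)×(3/10) + (4/13)×(1/10) + (3/13)×(3/10) = 2/65 + 3/65 + 2/65 + 9/130 = 23/130; P(X+Y=4) = (4/13)×(1/5) + (2/13)×(1/10) + (4/13)×(3/10) + (3/13)×(1/10) = 4/65 + 1/65 + 6/65 + 3/130 = 5/26; P(X+Y=5) = (2/13)×(1/5) + (4/13)×(1/10) + (3/13)×(3/10) = 2/65 + 2/65 + 9/130 = 17/130; P(X+Y=6) = (4/13)×(1/5) + (3/13)×(1/10) = 4/65 + 3/130 = 11/130; P(X+Y=7) = (3/13)×(1/5) = 3/65. PMF: [6/65, 1/13, 1/5, 23/130, 5/26, 17/130, 11/130, 3/65] (sums to 1 ✓)

[6/65, 1/13, 1/5, 23/130, 5/26, 17/130, 11/130, 3/65]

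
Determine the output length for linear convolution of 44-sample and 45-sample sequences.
Linear/full convolution length: m + n - 1 = 44 + 45 - 1 = 88

88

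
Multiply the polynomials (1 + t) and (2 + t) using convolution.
Ascending coefficients: a = [1, 1], b = [2, 1]. c[0] = 1×2 = 2; c[1] = 1×1 + 1×2 = 3; c[2] = 1×1 = 1. Result coefficients: [2, 3, 1] → 2 + 3t + t^2

2 + 3t + t^2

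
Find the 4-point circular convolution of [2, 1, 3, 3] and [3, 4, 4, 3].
Use y[k] = Σ_j s[j]·t[(k-j) mod 4]. y[0] = 2×3 + 1×3 + 3×4 + 3×4 = 33; y[1] = 2×4 + 1×3 + 3×3 + 3×4 = 32; y[2] = 2×4 + 1×4 + 3×3 + 3×3 = 30; y[3] = 2×3 + 1×4 + 3×4 + 3×3 = 31. Result: [33, 32, 30, 31]

[33, 32, 30, 31]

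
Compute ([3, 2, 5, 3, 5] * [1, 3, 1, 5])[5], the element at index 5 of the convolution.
Use y[k] = Σ_i a[i]·b[k-i] at k=5. y[5] = 5×5 + 3×1 + 5×3 = 43

43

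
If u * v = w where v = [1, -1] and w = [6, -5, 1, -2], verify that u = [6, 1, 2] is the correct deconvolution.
Forward-compute [6, 1, 2] * [1, -1]: w[0] = 6×1 = 6; w[1] = 6×-1 + 1×1 = -5; w[2] = 1×-1 + 2×1 = 1; w[3] = 2×-1 = -2 → [6, -5, 1, -2]. Matches given w = [6, -5, 1, -2], so verified.

Verified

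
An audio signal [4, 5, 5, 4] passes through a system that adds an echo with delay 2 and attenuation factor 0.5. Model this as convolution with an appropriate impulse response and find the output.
Direct-path + delayed-attenuated-path model → impulse response h = [1, 0, 0.5] (1 at lag 0, 0.5 at lag 2). Output y[n] = x[n] + 0.5·x[n - 2] (with x[n] = 0 outside 0..3): y[0] = 4 + 0.5×0 = 4; y[1] = 5 + 0.5×0 = 5; y[2] = 5 + 0.5×4 = 7.0; y[3] = 4 + 0.5×5 = 6.5; y[4] = 0 + 0.5×5 = 2.5; y[5] = 0 + 0.5×4 = 2.0. So y = [4, 5, 7.0, 6.5, 2.5, 2.0]

[4, 5, 7.0, 6.5, 2.5, 2.0]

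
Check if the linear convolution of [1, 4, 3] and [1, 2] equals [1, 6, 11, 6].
Recompute linear convolution of [1, 4, 3] and [1, 2]: y[0] = 1×1 = 1; y[1] = 1×2 + 4×1 = 6; y[2] = 4×2 + 3×1 = 11; y[3] = 3×2 = 6 → [1, 6, 11, 6]. Given [1, 6, 11, 6] matches, so answer: Yes

Yes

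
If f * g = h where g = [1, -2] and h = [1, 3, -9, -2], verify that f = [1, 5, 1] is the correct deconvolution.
Forward-compute [1, 5, 1] * [1, -2]: h[0] = 1×1 = 1; h[1] = 1×-2 + 5×1 = 3; h[2] = 5×-2 + 1×1 = -9; h[3] = 1×-2 = -2 → [1, 3, -9, -2]. Matches given h = [1, 3, -9, -2], so verified.

Verified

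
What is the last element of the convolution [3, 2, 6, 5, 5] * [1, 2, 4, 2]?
Use y[k] = Σ_i a[i]·b[k-i] at k=7. y[7] = 5×2 = 10

10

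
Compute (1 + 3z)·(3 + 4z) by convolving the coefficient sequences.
Ascending coefficients: a = [1, 3], b = [3, 4]. c[0] = 1×3 = 3; c[1] = 1×4 + 3×3 = 13; c[2] = 3×4 = 12. Result coefficients: [3, 13, 12] → 3 + 13z + 12z^2

3 + 13z + 12z^2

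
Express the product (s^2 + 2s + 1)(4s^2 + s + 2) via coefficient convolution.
Ascending coefficients: a = [1, 2, 1], b = [2, 1, 4]. c[0] = 1×2 = 2; c[1] = 1×1 + 2×2 = 5; c[2] = 1×4 + 2×1 + 1×2 = 8; c[3] = 2×4 + 1×1 = 9; c[4] = 1×4 = 4. Result coefficients: [2, 5, 8, 9, 4] → 4s^4 + 9s^3 + 8s^2 + 5s + 2

4s^4 + 9s^3 + 8s^2 + 5s + 2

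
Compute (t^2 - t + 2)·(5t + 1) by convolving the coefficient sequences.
Ascending coefficients: a = [2, -1, 1], b = [1, 5]. c[0] = 2×1 = 2; c[1] = 2×5 + -1×1 = 9; c[2] = -1×5 + 1×1 = -4; c[3] = 1×5 = 5. Result coefficients: [2, 9, -4, 5] → 5t^3 - 4t^2 + 9t + 2

5t^3 - 4t^2 + 9t + 2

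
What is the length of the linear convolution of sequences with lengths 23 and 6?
Linear/full convolution length: m + n - 1 = 23 + 6 - 1 = 28

28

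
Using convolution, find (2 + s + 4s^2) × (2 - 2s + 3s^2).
Ascending coefficients: a = [2, 1, 4], b = [2, -2, 3]. c[0] = 2×2 = 4; c[1] = 2×-2 + 1×2 = -2; c[2] = 2×3 + 1×-2 + 4×2 = 12; c[3] = 1×3 + 4×-2 = -5; c[4] = 4×3 = 12. Result coefficients: [4, -2, 12, -5, 12] → 4 - 2s + 12s^2 - 5s^3 + 12s^4

4 - 2s + 12s^2 - 5s^3 + 12s^4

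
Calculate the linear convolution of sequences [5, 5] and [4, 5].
y[0] = 5×4 = 20; y[1] = 5×5 + 5×4 = 45; y[2] = 5×5 = 25

[20, 45, 25]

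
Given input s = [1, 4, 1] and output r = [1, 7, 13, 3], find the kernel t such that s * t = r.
Output length 4 = len(s) + len(t) - 1 ⇒ len(t) = 2. Solve t forward using t[k] = (r[k] - Σ_{i≥1} s[i]·t[k-i]) / s[0]: t[0] = r[0] / s[0] = 1 / 1 = 1; t[1] = (r[1] - 4×1) / s[0] = (7 - 4×1) / 1 = 3. So t = [1, 3]. Forward-check [1, 4, 1] * [1, 3]: r[0] = 1×1 = 1; r[1] = 1×3 + 4×1 = 7; r[2] = 4×3 + 1×1 = 13; r[3] = 1×3 = 3 → [1, 7, 13, 3] ✓

[1, 3]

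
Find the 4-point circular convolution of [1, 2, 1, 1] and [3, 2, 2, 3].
Use y[k] = Σ_j s[j]·t[(k-j) mod 4]. y[0] = 1×3 + 2×3 + 1×2 + 1×2 = 13; y[1] = 1×2 + 2×3 + 1×3 + 1×2 = 13; y[2] = 1×2 + 2×2 + 1×3 + 1×3 = 12; y[3] = 1×3 + 2×2 + 1×2 + 1×3 = 12. Result: [13, 13, 12, 12]

[13, 13, 12, 12]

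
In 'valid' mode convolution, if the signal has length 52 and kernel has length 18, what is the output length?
'Valid' mode counts only positions where the kernel fully overlaps the signal: m - n + 1 = 52 - 18 + 1 = 35

35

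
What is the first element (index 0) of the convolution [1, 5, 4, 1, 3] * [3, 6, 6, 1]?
Use y[k] = Σ_i a[i]·b[k-i] at k=0. y[0] = 1×3 = 3

3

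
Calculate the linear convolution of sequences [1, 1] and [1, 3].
y[0] = 1×1 = 1; y[1] = 1×3 + 1×1 = 4; y[2] = 1×3 = 3

[1, 4, 3]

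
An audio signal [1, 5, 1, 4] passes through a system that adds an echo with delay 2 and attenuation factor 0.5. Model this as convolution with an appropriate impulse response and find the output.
Direct-path + delayed-attenuated-path model → impulse response h = [1, 0, 0.5] (1 at lag 0, 0.5 at lag 2). Output y[n] = x[n] + 0.5·x[n - 2] (with x[n] = 0 outside 0..3): y[0] = 1 + 0.5×0 = 1; y[1] = 5 + 0.5×0 = 5; y[2] = 1 + 0.5×1 = 1.5; y[3] = 4 + 0.5×5 = 6.5; y[4] = 0 + 0.5×1 = 0.5; y[5] = 0 + 0.5×4 = 2.0. So y = [1, 5, 1.5, 6.5, 0.5, 2.0]

[1, 5, 1.5, 6.5, 0.5, 2.0]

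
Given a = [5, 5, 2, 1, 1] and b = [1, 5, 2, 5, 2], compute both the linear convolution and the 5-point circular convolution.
Linear: y_lin[0] = 5×1 = 5; y_lin[1] = 5×5 + 5×1 = 30; y_lin[2] = 5×2 + 5×5 + 2×1 = 37; y_lin[3] = 5×5 + 5×2 + 2×5 + 1×1 = 46; y_lin[4] = 5×2 + 5×5 + 2×2 + 1×5 + 1×1 = 45; y_lin[5] = 5×2 + 2×5 + 1×2 + 1×5 = 27; y_lin[6] = 2×2 + 1×5 + 1×2 = 11; y_lin[7] = 1×2 + 1×5 = 7; y_lin[8] = 1×2 = 2 → [5, 30, 37, 46, 45, 27, 11, 7, 2]. Circular (length 5): y[0] = 5×1 + 5×2 + 2×5 + 1×2 + 1×5 = 32; y[1] = 5×5 + 5×1 + 2×2 + 1×5 + 1×2 = 41; y[2] = 5×2 + 5×5 + 2×1 + 1×2 + 1×5 = 44; y[3] = 5×5 + 5×2 + 2×5 + 1×1 + 1×2 = 48; y[4] = 5×2 + 5×5 + 2×2 + 1×5 + 1×1 = 45 → [32, 41, 44, 48, 45]

Linear: [5, 30, 37, 46, 45, 27, 11, 7, 2], Circular: [32, 41, 44, 48, 45]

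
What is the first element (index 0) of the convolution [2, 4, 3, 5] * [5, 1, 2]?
Use y[k] = Σ_i a[i]·b[k-i] at k=0. y[0] = 2×5 = 10

10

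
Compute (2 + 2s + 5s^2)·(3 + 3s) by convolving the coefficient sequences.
Ascending coefficients: a = [2, 2, 5], b = [3, 3]. c[0] = 2×3 = 6; c[1] = 2×3 + 2×3 = 12; c[2] = 2×3 + 5×3 = 21; c[3] = 5×3 = 15. Result coefficients: [6, 12, 21, 15] → 6 + 12s + 21s^2 + 15s^3

6 + 12s + 21s^2 + 15s^3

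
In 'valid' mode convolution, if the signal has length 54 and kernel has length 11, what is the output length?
'Valid' mode counts only positions where the kernel fully overlaps the signal: m - n + 1 = 54 - 11 + 1 = 44

44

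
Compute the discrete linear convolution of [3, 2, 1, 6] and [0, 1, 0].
y[0] = 3×0 = 0; y[1] = 3×1 + 2×0 = 3; y[2] = 3×0 + 2×1 + 1×0 = 2; y[3] = 2×0 + 1×1 + 6×0 = 1; y[4] = 1×0 + 6×1 = 6; y[5] = 6×0 = 0

[0, 3, 2, 1, 6, 0]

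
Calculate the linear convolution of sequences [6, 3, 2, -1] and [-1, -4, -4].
y[0] = 6×-1 = -6; y[1] = 6×-4 + 3×-1 = -27; y[2] = 6×-4 + 3×-4 + 2×-1 = -38; y[3] = 3×-4 + 2×-4 + -1×-1 = -19; y[4] = 2×-4 + -1×-4 = -4; y[5] = -1×-4 = 4

[-6, -27, -38, -19, -4, 4]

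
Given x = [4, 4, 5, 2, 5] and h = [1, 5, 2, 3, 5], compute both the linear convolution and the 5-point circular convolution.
Linear: y_lin[0] = 4×1 = 4; y_lin[1] = 4×5 + 4×1 = 24; y_lin[2] = 4×2 + 4×5 + 5×1 = 33; y_lin[3] = 4×3 + 4×2 + 5×5 + 2×1 = 47; y_lin[4] = 4×5 + 4×3 + 5×2 + 2×5 + 5×1 = 57; y_lin[5] = 4×5 + 5×3 + 2×2 + 5×5 = 64; y_lin[6] = 5×5 + 2×3 + 5×2 = 41; y_lin[7] = 2×5 + 5×3 = 25; y_lin[8] = 5×5 = 25 → [4, 24, 33, 47, 57, 64, 41, 25, 25]. Circular (length 5): y[0] = 4×1 + 4×5 + 5×3 + 2×2 + 5×5 = 68; y[1] = 4×5 + 4×1 + 5×5 + 2×3 + 5×2 = 65; y[2] = 4×2 + 4×5 + 5×1 + 2×5 + 5×3 = 58; y[3] = 4×3 + 4×2 + 5×5 + 2×1 + 5×5 = 72; y[4] = 4×5 + 4×3 + 5×2 + 2×5 + 5×1 = 57 → [68, 65, 58, 72, 57]

Linear: [4, 24, 33, 47, 57, 64, 41, 25, 25], Circular: [68, 65, 58, 72, 57]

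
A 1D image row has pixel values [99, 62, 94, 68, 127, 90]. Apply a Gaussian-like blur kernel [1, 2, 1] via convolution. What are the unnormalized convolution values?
Convolve image row [99, 62, 94, 68, 127, 90] with kernel [1, 2, 1]: y[0] = 99×1 = 99; y[1] = 99×2 + 62×1 = 260; y[2] = 99×1 + 62×2 + 94×1 = 317; y[3] = 62×1 + 94×2 + 68×1 = 318; y[4] = 94×1 + 68×2 + 127×1 = 357; y[5] = 68×1 + 127×2 + 90×1 = 412; y[6] = 127×1 + 90×2 = 307; y[7] = 90×1 = 90 → [99, 260, 317, 318, 357, 412, 307, 90]. Normalization factor = sum(kernel) = 4.

[99, 260, 317, 318, 357, 412, 307, 90]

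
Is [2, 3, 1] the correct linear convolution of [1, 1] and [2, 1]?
Recompute linear convolution of [1, 1] and [2, 1]: y[0] = 1×2 = 2; y[1] = 1×1 + 1×2 = 3; y[2] = 1×1 = 1 → [2, 3, 1]. Given [2, 3, 1] matches, so answer: Yes

Yes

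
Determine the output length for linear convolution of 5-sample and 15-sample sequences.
Linear/full convolution length: m + n - 1 = 5 + 15 - 1 = 19

19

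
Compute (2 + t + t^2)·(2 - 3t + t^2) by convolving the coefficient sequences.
Ascending coefficients: a = [2, 1, 1], b = [2, -3, 1]. c[0] = 2×2 = 4; c[1] = 2×-3 + 1×2 = -4; c[2] = 2×1 + 1×-3 + 1×2 = 1; c[3] = 1×1 + 1×-3 = -2; c[4] = 1×1 = 1. Result coefficients: [4, -4, 1, -2, 1] → 4 - 4t + t^2 - 2t^3 + t^4

4 - 4t + t^2 - 2t^3 + t^4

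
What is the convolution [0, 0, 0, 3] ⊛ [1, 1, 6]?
y[0] = 0×1 = 0; y[1] = 0×1 + 0×1 = 0; y[2] = 0×6 + 0×1 + 0×1 = 0; y[3] = 0×6 + 0×1 + 3×1 = 3; y[4] = 0×6 + 3×1 = 3; y[5] = 3×6 = 18

[0, 0, 0, 3, 3, 18]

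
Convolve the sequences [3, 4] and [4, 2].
y[0] = 3×4 = 12; y[1] = 3×2 + 4×4 = 22; y[2] = 4×2 = 8

[12, 22, 8]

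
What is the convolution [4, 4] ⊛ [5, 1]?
y[0] = 4×5 = 20; y[1] = 4×1 + 4×5 = 24; y[2] = 4×1 = 4

[20, 24, 4]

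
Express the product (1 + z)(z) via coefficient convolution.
Ascending coefficients: a = [1, 1], b = [0, 1]. c[0] = 1×0 = 0; c[1] = 1×1 + 1×0 = 1; c[2] = 1×1 = 1. Result coefficients: [0, 1, 1] → z + z^2

z + z^2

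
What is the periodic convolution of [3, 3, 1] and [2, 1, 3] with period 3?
Use y[k] = Σ_j f[j]·g[(k-j) mod 3]. y[0] = 3×2 + 3×3 + 1×1 = 16; y[1] = 3×1 + 3×2 + 1×3 = 12; y[2] = 3×3 + 3×1 + 1×2 = 14. Result: [16, 12, 14]

[16, 12, 14]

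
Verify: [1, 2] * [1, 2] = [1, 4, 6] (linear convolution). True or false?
Recompute linear convolution of [1, 2] and [1, 2]: y[0] = 1×1 = 1; y[1] = 1×2 + 2×1 = 4; y[2] = 2×2 = 4 → [1, 4, 4]. Compare to given [1, 4, 6]: they differ at index 2: given 6, correct 4, so answer: No

No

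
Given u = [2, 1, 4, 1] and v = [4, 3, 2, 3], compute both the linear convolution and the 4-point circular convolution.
Linear: y_lin[0] = 2×4 = 8; y_lin[1] = 2×3 + 1×4 = 10; y_lin[2] = 2×2 + 1×3 + 4×4 = 23; y_lin[3] = 2×3 + 1×2 + 4×3 + 1×4 = 24; y_lin[4] = 1×3 + 4×2 + 1×3 = 14; y_lin[5] = 4×3 + 1×2 = 14; y_lin[6] = 1×3 = 3 → [8, 10, 23, 24, 14, 14, 3]. Circular (length 4): y[0] = 2×4 + 1×3 + 4×2 + 1×3 = 22; y[1] = 2×3 + 1×4 + 4×3 + 1×2 = 24; y[2] = 2×2 + 1×3 + 4×4 + 1×3 = 26; y[3] = 2×3 + 1×2 + 4×3 + 1×4 = 24 → [22, 24, 26, 24]

Linear: [8, 10, 23, 24, 14, 14, 3], Circular: [22, 24, 26, 24]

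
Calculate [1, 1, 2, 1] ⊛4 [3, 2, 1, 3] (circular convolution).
Use y[k] = Σ_j x[j]·h[(k-j) mod 4]. y[0] = 1×3 + 1×3 + 2×1 + 1×2 = 10; y[1] = 1×2 + 1×3 + 2×3 + 1×1 = 12; y[2] = 1×1 + 1×2 + 2×3 + 1×3 = 12; y[3] = 1×3 + 1×1 + 2×2 + 1×3 = 11. Result: [10, 12, 12, 11]

[10, 12, 12, 11]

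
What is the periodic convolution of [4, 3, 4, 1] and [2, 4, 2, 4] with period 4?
Use y[k] = Σ_j u[j]·v[(k-j) mod 4]. y[0] = 4×2 + 3×4 + 4×2 + 1×4 = 32; y[1] = 4×4 + 3×2 + 4×4 + 1×2 = 40; y[2] = 4×2 + 3×4 + 4×2 + 1×4 = 32; y[3] = 4×4 + 3×2 + 4×4 + 1×2 = 40. Result: [32, 40, 32, 40]

[32, 40, 32, 40]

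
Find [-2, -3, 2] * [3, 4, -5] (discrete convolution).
y[0] = -2×3 = -6; y[1] = -2×4 + -3×3 = -17; y[2] = -2×-5 + -3×4 + 2×3 = 4; y[3] = -3×-5 + 2×4 = 23; y[4] = 2×-5 = -10

[-6, -17, 4, 23, -10]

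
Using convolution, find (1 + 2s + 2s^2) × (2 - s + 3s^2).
Ascending coefficients: a = [1, 2, 2], b = [2, -1, 3]. c[0] = 1×2 = 2; c[1] = 1×-1 + 2×2 = 3; c[2] = 1×3 + 2×-1 + 2×2 = 5; c[3] = 2×3 + 2×-1 = 4; c[4] = 2×3 = 6. Result coefficients: [2, 3, 5, 4, 6] → 2 + 3s + 5s^2 + 4s^3 + 6s^4

2 + 3s + 5s^2 + 4s^3 + 6s^4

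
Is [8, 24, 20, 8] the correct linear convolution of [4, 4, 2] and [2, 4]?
Recompute linear convolution of [4, 4, 2] and [2, 4]: y[0] = 4×2 = 8; y[1] = 4×4 + 4×2 = 24; y[2] = 4×4 + 2×2 = 20; y[3] = 2×4 = 8 → [8, 24, 20, 8]. Given [8, 24, 20, 8] matches, so answer: Yes

Yes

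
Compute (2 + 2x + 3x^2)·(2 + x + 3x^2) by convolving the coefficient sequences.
Ascending coefficients: a = [2, 2, 3], b = [2, 1, 3]. c[0] = 2×2 = 4; c[1] = 2×1 + 2×2 = 6; c[2] = 2×3 + 2×1 + 3×2 = 14; c[3] = 2×3 + 3×1 = 9; c[4] = 3×3 = 9. Result coefficients: [4, 6, 14, 9, 9] → 4 + 6x + 14x^2 + 9x^3 + 9x^4

4 + 6x + 14x^2 + 9x^3 + 9x^4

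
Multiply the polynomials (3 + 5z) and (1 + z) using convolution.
Ascending coefficients: a = [3, 5], b = [1, 1]. c[0] = 3×1 = 3; c[1] = 3×1 + 5×1 = 8; c[2] = 5×1 = 5. Result coefficients: [3, 8, 5] → 3 + 8z + 5z^2

3 + 8z + 5z^2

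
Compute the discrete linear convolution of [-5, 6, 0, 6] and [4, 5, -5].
y[0] = -5×4 = -20; y[1] = -5×5 + 6×4 = -1; y[2] = -5×-5 + 6×5 + 0×4 = 55; y[3] = 6×-5 + 0×5 + 6×4 = -6; y[4] = 0×-5 + 6×5 = 30; y[5] = 6×-5 = -30

[-20, -1, 55, -6, 30, -30]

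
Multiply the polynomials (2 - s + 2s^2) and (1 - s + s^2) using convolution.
Ascending coefficients: a = [2, -1, 2], b = [1, -1, 1]. c[0] = 2×1 = 2; c[1] = 2×-1 + -1×1 = -3; c[2] = 2×1 + -1×-1 + 2×1 = 5; c[3] = -1×1 + 2×-1 = -3; c[4] = 2×1 = 2. Result coefficients: [2, -3, 5, -3, 2] → 2 - 3s + 5s^2 - 3s^3 + 2s^4

2 - 3s + 5s^2 - 3s^3 + 2s^4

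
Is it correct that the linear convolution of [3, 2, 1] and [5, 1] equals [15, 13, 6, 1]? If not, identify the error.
Recompute linear convolution of [3, 2, 1] and [5, 1]: y[0] = 3×5 = 15; y[1] = 3×1 + 2×5 = 13; y[2] = 2×1 + 1×5 = 7; y[3] = 1×1 = 1 → [15, 13, 7, 1]. Compare to given [15, 13, 6, 1]: they differ at index 2: given 6, correct 7, so answer: No

No. Error at index 2: given 6, correct 7.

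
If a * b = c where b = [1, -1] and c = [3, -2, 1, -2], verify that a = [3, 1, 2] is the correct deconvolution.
Forward-compute [3, 1, 2] * [1, -1]: c[0] = 3×1 = 3; c[1] = 3×-1 + 1×1 = -2; c[2] = 1×-1 + 2×1 = 1; c[3] = 2×-1 = -2 → [3, -2, 1, -2]. Matches given c = [3, -2, 1, -2], so verified.

Verified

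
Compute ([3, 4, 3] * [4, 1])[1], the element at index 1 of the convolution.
Use y[k] = Σ_i a[i]·b[k-i] at k=1. y[1] = 3×1 + 4×4 = 19

19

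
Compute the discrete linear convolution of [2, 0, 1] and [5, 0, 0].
y[0] = 2×5 = 10; y[1] = 2×0 + 0×5 = 0; y[2] = 2×0 + 0×0 + 1×5 = 5; y[3] = 0×0 + 1×0 = 0; y[4] = 1×0 = 0

[10, 0, 5, 0, 0]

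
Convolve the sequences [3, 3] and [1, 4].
y[0] = 3×1 = 3; y[1] = 3×4 + 3×1 = 15; y[2] = 3×4 = 12

[3, 15, 12]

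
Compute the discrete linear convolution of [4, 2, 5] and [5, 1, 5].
y[0] = 4×5 = 20; y[1] = 4×1 + 2×5 = 14; y[2] = 4×5 + 2×1 + 5×5 = 47; y[3] = 2×5 + 5×1 = 15; y[4] = 5×5 = 25

[20, 14, 47, 15, 25]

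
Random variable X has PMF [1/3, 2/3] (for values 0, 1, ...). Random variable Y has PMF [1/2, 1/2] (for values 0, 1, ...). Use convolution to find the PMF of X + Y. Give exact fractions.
P(X+Y=k) = Σ_i P(X=i)·P(Y=k-i) — a convolution of [1/3, 2/3] and [1/2, 1/2]. P(X+Y=0) = (1/3)×(1/2) = 1/6; P(X+Y=1) = (1/3)×(1/2) + (2/3)×(1/2) = 1/6 + 1/3 = 1/2; P(X+Y=2) = (2/3)×(1/2) = 1/3. PMF: [1/6, 1/2, 1/3] (sums to 1 ✓)

[1/6, 1/2, 1/3]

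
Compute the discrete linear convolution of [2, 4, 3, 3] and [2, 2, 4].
y[0] = 2×2 = 4; y[1] = 2×2 + 4×2 = 12; y[2] = 2×4 + 4×2 + 3×2 = 22; y[3] = 4×4 + 3×2 + 3×2 = 28; y[4] = 3×4 + 3×2 = 18; y[5] = 3×4 = 12

[4, 12, 22, 28, 18, 12]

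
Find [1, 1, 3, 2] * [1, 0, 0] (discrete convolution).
y[0] = 1×1 = 1; y[1] = 1×0 + 1×1 = 1; y[2] = 1×0 + 1×0 + 3×1 = 3; y[3] = 1×0 + 3×0 + 2×1 = 2; y[4] = 3×0 + 2×0 = 0; y[5] = 2×0 = 0

[1, 1, 3, 2, 0, 0]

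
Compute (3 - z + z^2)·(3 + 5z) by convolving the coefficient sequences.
Ascending coefficients: a = [3, -1, 1], b = [3, 5]. c[0] = 3×3 = 9; c[1] = 3×5 + -1×3 = 12; c[2] = -1×5 + 1×3 = -2; c[3] = 1×5 = 5. Result coefficients: [9, 12, -2, 5] → 9 + 12z - 2z^2 + 5z^3

9 + 12z - 2z^2 + 5z^3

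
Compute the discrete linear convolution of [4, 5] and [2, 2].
y[0] = 4×2 = 8; y[1] = 4×2 + 5×2 = 18; y[2] = 5×2 = 10

[8, 18, 10]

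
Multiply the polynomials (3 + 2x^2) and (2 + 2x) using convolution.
Ascending coefficients: a = [3, 0, 2], b = [2, 2]. c[0] = 3×2 = 6; c[1] = 3×2 + 0×2 = 6; c[2] = 0×2 + 2×2 = 4; c[3] = 2×2 = 4. Result coefficients: [6, 6, 4, 4] → 6 + 6x + 4x^2 + 4x^3

6 + 6x + 4x^2 + 4x^3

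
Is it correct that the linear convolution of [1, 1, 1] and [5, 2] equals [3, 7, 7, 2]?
Recompute linear convolution of [1, 1, 1] and [5, 2]: y[0] = 1×5 = 5; y[1] = 1×2 + 1×5 = 7; y[2] = 1×2 + 1×5 = 7; y[3] = 1×2 = 2 → [5, 7, 7, 2]. Compare to given [3, 7, 7, 2]: they differ at index 0: given 3, correct 5, so answer: No

No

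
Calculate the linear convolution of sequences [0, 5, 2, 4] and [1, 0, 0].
y[0] = 0×1 = 0; y[1] = 0×0 + 5×1 = 5; y[2] = 0×0 + 5×0 + 2×1 = 2; y[3] = 5×0 + 2×0 + 4×1 = 4; y[4] = 2×0 + 4×0 = 0; y[5] = 4×0 = 0

[0, 5, 2, 4, 0, 0]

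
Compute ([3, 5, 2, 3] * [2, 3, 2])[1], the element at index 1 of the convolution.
Use y[k] = Σ_i a[i]·b[k-i] at k=1. y[1] = 3×3 + 5×2 = 19

19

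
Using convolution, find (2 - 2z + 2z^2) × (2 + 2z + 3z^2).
Ascending coefficients: a = [2, -2, 2], b = [2, 2, 3]. c[0] = 2×2 = 4; c[1] = 2×2 + -2×2 = 0; c[2] = 2×3 + -2×2 + 2×2 = 6; c[3] = -2×3 + 2×2 = -2; c[4] = 2×3 = 6. Result coefficients: [4, 0, 6, -2, 6] → 4 + 6z^2 - 2z^3 + 6z^4

4 + 6z^2 - 2z^3 + 6z^4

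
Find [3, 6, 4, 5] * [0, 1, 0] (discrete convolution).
y[0] = 3×0 = 0; y[1] = 3×1 + 6×0 = 3; y[2] = 3×0 + 6×1 + 4×0 = 6; y[3] = 6×0 + 4×1 + 5×0 = 4; y[4] = 4×0 + 5×1 = 5; y[5] = 5×0 = 0

[0, 3, 6, 4, 5, 0]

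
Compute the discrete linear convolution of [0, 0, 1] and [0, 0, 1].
y[0] = 0×0 = 0; y[1] = 0×0 + 0×0 = 0; y[2] = 0×1 + 0×0 + 1×0 = 0; y[3] = 0×1 + 1×0 = 0; y[4] = 1×1 = 1

[0, 0, 0, 0, 1]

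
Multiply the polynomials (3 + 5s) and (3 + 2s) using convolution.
Ascending coefficients: a = [3, 5], b = [3, 2]. c[0] = 3×3 = 9; c[1] = 3×2 + 5×3 = 21; c[2] = 5×2 = 10. Result coefficients: [9, 21, 10] → 9 + 21s + 10s^2

9 + 21s + 10s^2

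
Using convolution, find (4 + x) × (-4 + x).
Ascending coefficients: a = [4, 1], b = [-4, 1]. c[0] = 4×-4 = -16; c[1] = 4×1 + 1×-4 = 0; c[2] = 1×1 = 1. Result coefficients: [-16, 0, 1] → -16 + x^2

-16 + x^2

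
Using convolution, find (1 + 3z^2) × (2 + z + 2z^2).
Ascending coefficients: a = [1, 0, 3], b = [2, 1, 2]. c[0] = 1×2 = 2; c[1] = 1×1 + 0×2 = 1; c[2] = 1×2 + 0×1 + 3×2 = 8; c[3] = 0×2 + 3×1 = 3; c[4] = 3×2 = 6. Result coefficients: [2, 1, 8, 3, 6] → 2 + z + 8z^2 + 3z^3 + 6z^4

2 + z + 8z^2 + 3z^3 + 6z^4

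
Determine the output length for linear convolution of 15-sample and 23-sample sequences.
Linear/full convolution length: m + n - 1 = 15 + 23 - 1 = 37

37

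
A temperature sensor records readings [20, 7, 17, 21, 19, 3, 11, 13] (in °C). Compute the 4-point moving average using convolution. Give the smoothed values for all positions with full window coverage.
4-point moving average kernel = [1, 1, 1, 1]. Apply in 'valid' mode (full window coverage): avg[0] = (20 + 7 + 17 + 21) / 4 = 16.25; avg[1] = (7 + 17 + 21 + 19) / 4 = 16.0; avg[2] = (17 + 21 + 19 + 3) / 4 = 15.0; avg[3] = (21 + 19 + 3 + 11) / 4 = 13.5; avg[4] = (19 + 3 + 11 + 13) / 4 = 11.5. Smoothed values: [16.25, 16.0, 15.0, 13.5, 11.5]

[16.25, 16.0, 15.0, 13.5, 11.5]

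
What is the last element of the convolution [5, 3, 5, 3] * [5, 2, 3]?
Use y[k] = Σ_i a[i]·b[k-i] at k=5. y[5] = 3×3 = 9

9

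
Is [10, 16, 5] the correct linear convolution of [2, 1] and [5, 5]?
Recompute linear convolution of [2, 1] and [5, 5]: y[0] = 2×5 = 10; y[1] = 2×5 + 1×5 = 15; y[2] = 1×5 = 5 → [10, 15, 5]. Compare to given [10, 16, 5]: they differ at index 1: given 16, correct 15, so answer: No

No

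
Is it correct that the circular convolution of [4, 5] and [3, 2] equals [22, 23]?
Recompute circular convolution of [4, 5] and [3, 2]: y[0] = 4×3 + 5×2 = 22; y[1] = 4×2 + 5×3 = 23 → [22, 23]. Given [22, 23] matches, so answer: Yes

Yes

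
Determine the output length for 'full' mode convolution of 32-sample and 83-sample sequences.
Linear/full convolution length: m + n - 1 = 32 + 83 - 1 = 114

114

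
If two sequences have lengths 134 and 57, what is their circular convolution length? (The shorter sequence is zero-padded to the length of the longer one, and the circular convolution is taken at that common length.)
Circular convolution (zero-padding the shorter input) has length max(m, n) = max(134, 57) = 134

134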